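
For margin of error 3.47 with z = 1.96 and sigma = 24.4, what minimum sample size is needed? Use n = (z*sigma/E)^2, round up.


z*sigma/E = 1.96 * 24.4 / 3.47 = 23912/1735 ≈ 13.782133
(z*sigma/E)^2 ≈ 189.947178
round up: n = 190

190


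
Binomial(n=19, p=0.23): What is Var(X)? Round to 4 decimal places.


Var = n*p*(1-p) = 19 * 0.23 * 0.77 = 3.3649

3.3649


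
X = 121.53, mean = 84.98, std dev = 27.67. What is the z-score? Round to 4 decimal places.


z = (X - mu) / sigma
X - mu = 121.53 - 84.98 = 36.55
z = 36.55 / 27.67 = 3655/2767 ≈ 1.320925

1.3209


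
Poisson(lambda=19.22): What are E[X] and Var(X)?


E[X] = Var(X) = lambda = 19.22

19.22, 19.22


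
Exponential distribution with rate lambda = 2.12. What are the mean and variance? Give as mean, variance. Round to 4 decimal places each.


mean = 1/lam, var = 1/lam^2
mean = 1 / 2.12 = 25/53 ≈ 0.471698
lam^2 = 2.12^2 = 4.4944
var = 1 / 4.4944 = 625/2809 ≈ 0.222499

0.4717, 0.2225


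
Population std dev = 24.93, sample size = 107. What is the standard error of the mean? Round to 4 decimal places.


SE = sigma / sqrt(n)
sqrt(107) ≈ 10.344080
SE = 24.93 / 10.344080 ≈ 2.410074

2.4101


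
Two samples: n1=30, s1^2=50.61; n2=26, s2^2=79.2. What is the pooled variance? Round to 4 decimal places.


sp^2 = ((n1-1)*s1^2 + (n2-1)*s2^2)/(n1+n2-2)
(n1-1)*s1^2 = 29 * 50.61 = 1467.69
(n2-1)*s2^2 = 25 * 79.2 = 1980
numerator = 1467.69 + 1980 = 3447.69
n1+n2-2 = 54
sp^2 = 3447.69 / 54 = 114923/1800 ≈ 63.846111

63.8461


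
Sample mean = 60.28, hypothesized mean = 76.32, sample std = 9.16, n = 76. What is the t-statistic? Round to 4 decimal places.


t = (xbar - mu0) / (s/sqrt(n))
xbar - mu0 = 60.28 - 76.32 = -16.04
sqrt(76) ≈ 8.71779789
s/sqrt(n) = 9.16 / 8.71779789 ≈ 1.05072406
t = -16.04 / 1.05072406 ≈ -15.265664

-15.2657


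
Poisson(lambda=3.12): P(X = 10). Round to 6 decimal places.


P = e^(-lam) * lam^k / k!
e^(-3.12) ≈ 0.04415717
lam^k = 3.12^10 ≈ 87406.944780
k! = 10! = 3628800
P = 0.04415717 * 87406.944780 / 3628800 ≈ 0.001064

0.001064


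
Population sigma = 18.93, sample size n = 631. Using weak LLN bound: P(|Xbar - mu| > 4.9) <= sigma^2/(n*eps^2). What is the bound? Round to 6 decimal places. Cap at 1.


bound = min(1, sigma^2/(n*eps^2))
sigma^2 = 18.93^2 = 358.3449
n*eps^2 = 631 * 4.9^2 = 631 * 24.01 = 15150.31
sigma^2/(n*eps^2) = 358.3449 / 15150.31 ≈ 0.02365264

0.023653


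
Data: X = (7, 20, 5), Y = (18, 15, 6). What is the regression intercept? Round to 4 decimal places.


a = ybar - b*xbar, where b = sum((xi-xbar)(yi-ybar)) / sum((xi-xbar)^2)
n = 3, xbar = 32/3 ≈ 10.666667, ybar = 39/3 = 13
Sxy = sum((xi-xbar)(yi-ybar)) = 40
Sxx = sum((xi-xbar)^2) = 398/3 ≈ 132.666667
b = Sxy / Sxx = 60/199 ≈ 0.301508
a = 13 - 0.301508 * 10.666667 = 1947/199 ≈ 9.783920

9.7839


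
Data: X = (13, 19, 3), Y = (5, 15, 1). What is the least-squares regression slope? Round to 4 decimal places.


b = sum((xi-xbar)(yi-ybar)) / sum((xi-xbar)^2)
n = 3, xbar = 35/3 ≈ 11.666667, ybar = 21/3 = 7
Sxy = sum((xi-xbar)(yi-ybar)) = 108
Sxx = sum((xi-xbar)^2) = 392/3 ≈ 130.666667
b = Sxy / Sxx = 81/98 ≈ 0.826531

0.8265


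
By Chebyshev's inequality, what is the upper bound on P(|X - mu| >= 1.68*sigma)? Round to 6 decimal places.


P <= 1/k^2
k^2 = 1.68^2 = 2.8224
1/k^2 = 1 / 2.8224 = 625/1764 ≈ 0.35430839

0.354308


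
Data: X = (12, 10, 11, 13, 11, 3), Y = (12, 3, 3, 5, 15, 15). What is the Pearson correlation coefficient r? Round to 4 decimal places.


r = sum((xi-xbar)(yi-ybar)) / sqrt(sum((xi-xbar)^2) * sum((yi-ybar)^2))
n = 6, xbar = 60/6 = 10, ybar = 53/6 ≈ 8.833333
Sxy = sum((xi-xbar)(yi-ybar)) = -48
Sxx = sum((xi-xbar)^2) = 64
Syy = sum((yi-ybar)^2) = 1013/6 ≈ 168.833333
sqrt(Sxx*Syy) ≈ 103.948705
r = Sxy / sqrt(Sxx*Syy) = -48 / 103.948705 ≈ -0.461766

-0.4618


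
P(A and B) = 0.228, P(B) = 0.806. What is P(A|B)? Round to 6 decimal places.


P(A|B) = P(A and B) / P(B) = 0.228 / 0.806 = 114/403 ≈ 0.28287841

0.282878


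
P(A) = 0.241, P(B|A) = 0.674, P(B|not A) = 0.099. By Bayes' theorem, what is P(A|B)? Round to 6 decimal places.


P(A|B) = P(B|A)*P(A) / P(B), P(B) = P(B|A)*P(A) + P(B|not A)*P(not A)
P(B|A)*P(A) = 0.674 * 0.241 = 0.162434
P(B|not A)*P(not A) = 0.099 * 0.759 = 0.075141
P(B) = 0.162434 + 0.075141 = 0.237575
P(A|B) = 0.162434 / 0.237575 ≈ 0.68371672

0.683717


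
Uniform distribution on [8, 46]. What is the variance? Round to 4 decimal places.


Var = (b-a)^2 / 12
(b-a)^2 = (46 - 8)^2 = 1444
Var = 1444/12 ≈ 120.333333

120.3333


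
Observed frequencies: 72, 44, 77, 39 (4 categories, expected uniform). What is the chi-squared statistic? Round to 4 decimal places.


chi2 = sum((O-E)^2/E), E = total/4
total = 232, E = 232/4 = 58
(72 - 58)^2 / 58 = 196 / 58 = 98/29 ≈ 3.379310
(44 - 58)^2 / 58 = 196 / 58 = 98/29 ≈ 3.379310
(77 - 58)^2 / 58 = 361 / 58 = 361/58 ≈ 6.224138
(39 - 58)^2 / 58 = 361 / 58 = 361/58 ≈ 6.224138
chi2 = 557/29 ≈ 19.206897

19.2069


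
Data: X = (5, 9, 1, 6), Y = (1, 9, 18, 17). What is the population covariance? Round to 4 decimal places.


Cov = (1/n)*sum((xi-xbar)(yi-ybar))
n = 4, xbar = 21/4 = 5.25, ybar = 45/4 = 11.25
sum((xi-xbar)(yi-ybar)) = -30.25
Cov = -30.25 / 4 = -7.5625

-7.5625


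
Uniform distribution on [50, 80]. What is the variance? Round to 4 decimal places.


Var = (b-a)^2 / 12
(b-a)^2 = (80 - 50)^2 = 900
Var = 900/12 = 75

75.0000


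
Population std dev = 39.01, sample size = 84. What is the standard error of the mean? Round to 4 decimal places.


SE = sigma / sqrt(n)
sqrt(84) ≈ 9.165151
SE = 39.01 / 9.165151 ≈ 4.256340

4.2563


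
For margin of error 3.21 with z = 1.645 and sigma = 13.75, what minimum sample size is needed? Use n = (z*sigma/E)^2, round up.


z*sigma/E = 1.645 * 13.75 / 3.21 = 18095/2568 ≈ 7.046340
(z*sigma/E)^2 ≈ 49.650901
round up: n = 50

50


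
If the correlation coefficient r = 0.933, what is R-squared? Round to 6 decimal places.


R^2 = r^2 = (0.933)^2 = 0.870489

0.870489


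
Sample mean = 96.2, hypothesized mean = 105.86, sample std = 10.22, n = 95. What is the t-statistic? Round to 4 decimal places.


t = (xbar - mu0) / (s/sqrt(n))
xbar - mu0 = 96.2 - 105.86 = -9.66
sqrt(95) ≈ 9.74679434
s/sqrt(n) = 10.22 / 9.74679434 ≈ 1.04854988
t = -9.66 / 1.04854988 ≈ -9.212723

-9.2127


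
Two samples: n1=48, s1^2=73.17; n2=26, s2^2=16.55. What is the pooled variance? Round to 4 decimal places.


sp^2 = ((n1-1)*s1^2 + (n2-1)*s2^2)/(n1+n2-2)
(n1-1)*s1^2 = 47 * 73.17 = 3438.99
(n2-1)*s2^2 = 25 * 16.55 = 413.75
numerator = 3438.99 + 413.75 = 3852.74
n1+n2-2 = 72
sp^2 = 3852.74 / 72 = 192637/3600 ≈ 53.510278

53.5103


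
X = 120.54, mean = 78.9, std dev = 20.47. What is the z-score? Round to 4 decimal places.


z = (X - mu) / sigma
X - mu = 120.54 - 78.9 = 41.64
z = 41.64 / 20.47 = 4164/2047 ≈ 2.034196

2.0342


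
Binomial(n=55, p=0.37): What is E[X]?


E[X] = n*p = 55 * 0.37 = 20.35

20.35


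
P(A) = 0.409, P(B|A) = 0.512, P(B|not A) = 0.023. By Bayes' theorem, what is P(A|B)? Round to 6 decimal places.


P(A|B) = P(B|A)*P(A) / P(B), P(B) = P(B|A)*P(A) + P(B|not A)*P(not A)
P(B|A)*P(A) = 0.512 * 0.409 = 0.209408
P(B|not A)*P(not A) = 0.023 * 0.591 = 0.013593
P(B) = 0.209408 + 0.013593 = 0.223001
P(A|B) = 0.209408 / 0.223001 ≈ 0.93904512

0.939045


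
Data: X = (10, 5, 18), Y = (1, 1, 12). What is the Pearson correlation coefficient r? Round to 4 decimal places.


r = sum((xi-xbar)(yi-ybar)) / sqrt(sum((xi-xbar)^2) * sum((yi-ybar)^2))
n = 3, xbar = 33/3 = 11, ybar = 14/3 ≈ 4.666667
Sxy = sum((xi-xbar)(yi-ybar)) = 77
Sxx = sum((xi-xbar)^2) = 86
Syy = sum((yi-ybar)^2) = 242/3 ≈ 80.666667
sqrt(Sxx*Syy) ≈ 83.290656
r = Sxy / sqrt(Sxx*Syy) = 77 / 83.290656 ≈ 0.924473

0.9245


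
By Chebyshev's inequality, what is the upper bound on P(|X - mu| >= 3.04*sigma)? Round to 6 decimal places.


P <= 1/k^2
k^2 = 3.04^2 = 9.2416
1/k^2 = 1 / 9.2416 = 625/5776 ≈ 0.10820637

0.108206


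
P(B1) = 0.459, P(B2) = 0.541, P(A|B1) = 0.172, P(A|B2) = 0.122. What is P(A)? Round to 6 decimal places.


P(A) = P(A|B1)*P(B1) + P(A|B2)*P(B2)
P(A|B1)*P(B1) = 0.172 * 0.459 = 0.078948
P(A|B2)*P(B2) = 0.122 * 0.541 = 0.066002
P(A) = 0.078948 + 0.066002 = 0.14495

0.144950


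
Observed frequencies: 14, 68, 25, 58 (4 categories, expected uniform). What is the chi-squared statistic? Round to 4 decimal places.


chi2 = sum((O-E)^2/E), E = total/4
total = 165, E = 165/4 = 41.25
(14 - 41.25)^2 / 41.25 = 742.5625 / 41.25 = 11881/660 ≈ 18.001515
(68 - 41.25)^2 / 41.25 = 715.5625 / 41.25 = 11449/660 ≈ 17.346970
(25 - 41.25)^2 / 41.25 = 264.0625 / 41.25 = 845/132 ≈ 6.401515
(58 - 41.25)^2 / 41.25 = 280.5625 / 41.25 = 4489/660 ≈ 6.801515
chi2 = 8011/165 ≈ 48.551515

48.5515


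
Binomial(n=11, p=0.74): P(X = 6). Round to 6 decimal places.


P = C(n,k) * p^k * (1-p)^(n-k)
C(11,6) = 462
p^k = 0.74^6 ≈ 0.1642065
(1-p)^(n-k) = 0.26^5 ≈ 0.001188138
P = 462 * 0.1642065 * 0.001188138 ≈ 0.090136

0.090136


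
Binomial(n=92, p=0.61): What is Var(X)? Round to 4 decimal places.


Var = n*p*(1-p) = 92 * 0.61 * 0.39 = 21.8868

21.8868


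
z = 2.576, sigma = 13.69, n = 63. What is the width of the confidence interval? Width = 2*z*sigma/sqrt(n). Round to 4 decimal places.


width = 2*z*sigma/sqrt(n)
2*z*sigma = 2 * 2.576 * 13.69 = 70.53088
sqrt(63) ≈ 7.937254
width = 70.53088 / 7.937254 ≈ 8.886056

8.8861


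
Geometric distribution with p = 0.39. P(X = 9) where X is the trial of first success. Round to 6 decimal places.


P = (1-p)^(k-1) * p
(1-p)^(k-1) = 0.61^8 ≈ 0.01917073
P = 0.01917073 * 0.39 ≈ 0.007476585

0.007477


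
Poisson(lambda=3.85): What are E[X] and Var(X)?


E[X] = Var(X) = lambda = 3.85

3.85, 3.85


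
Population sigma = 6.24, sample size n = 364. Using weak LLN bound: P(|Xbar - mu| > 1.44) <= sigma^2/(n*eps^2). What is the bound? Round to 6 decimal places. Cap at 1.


bound = min(1, sigma^2/(n*eps^2))
sigma^2 = 6.24^2 = 38.9376
n*eps^2 = 364 * 1.44^2 = 364 * 2.0736 = 754.7904
sigma^2/(n*eps^2) = 38.9376 / 754.7904 = 13/252 ≈ 0.05158730

0.051587


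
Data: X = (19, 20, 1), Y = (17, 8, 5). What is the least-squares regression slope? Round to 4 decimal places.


b = sum((xi-xbar)(yi-ybar)) / sum((xi-xbar)^2)
n = 3, xbar = 40/3 ≈ 13.333333, ybar = 30/3 = 10
Sxy = sum((xi-xbar)(yi-ybar)) = 88
Sxx = sum((xi-xbar)^2) = 686/3 ≈ 228.666667
b = Sxy / Sxx = 132/343 ≈ 0.384840

0.3848


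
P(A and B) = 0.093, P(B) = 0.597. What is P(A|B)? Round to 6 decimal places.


P(A|B) = P(A and B) / P(B) = 0.093 / 0.597 = 31/199 ≈ 0.15577889

0.155779


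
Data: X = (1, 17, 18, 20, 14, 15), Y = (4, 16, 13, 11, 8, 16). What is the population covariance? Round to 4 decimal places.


Cov = (1/n)*sum((xi-xbar)(yi-ybar))
n = 6, xbar = 85/6 ≈ 14.166667, ybar = 68/6 = 34/3 ≈ 11.333333
sum((xi-xbar)(yi-ybar)) = 356/3 ≈ 118.666667
Cov = 118.666667 / 6 = 178/9 ≈ 19.777778

19.7778


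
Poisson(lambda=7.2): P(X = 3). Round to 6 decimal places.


P = e^(-lam) * lam^k / k!
e^(-7.2) ≈ 0.0007465858
lam^k = 7.2^3 = 373.248
k! = 3! = 6
P = 0.0007465858 * 373.248 / 6 ≈ 0.046444

0.046444


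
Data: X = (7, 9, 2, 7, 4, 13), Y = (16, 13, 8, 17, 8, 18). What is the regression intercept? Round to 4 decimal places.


a = ybar - b*xbar, where b = sum((xi-xbar)(yi-ybar)) / sum((xi-xbar)^2)
n = 6, xbar = 42/6 = 7, ybar = 80/6 = 40/3 ≈ 13.333333
Sxy = sum((xi-xbar)(yi-ybar)) = 70
Sxx = sum((xi-xbar)^2) = 74
b = Sxy / Sxx = 35/37 ≈ 0.945946
a = 13.333333 - 0.945946 * 7 = 745/111 ≈ 6.711712

6.7117


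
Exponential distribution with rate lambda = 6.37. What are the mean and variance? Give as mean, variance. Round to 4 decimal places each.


mean = 1/lam, var = 1/lam^2
mean = 1 / 6.37 = 100/637 ≈ 0.156986
lam^2 = 6.37^2 = 40.5769
var = 1 / 40.5769 ≈ 0.024645

0.1570, 0.0246


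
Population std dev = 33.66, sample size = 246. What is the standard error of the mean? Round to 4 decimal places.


SE = sigma / sqrt(n)
sqrt(246) ≈ 15.684387
SE = 33.66 / 15.684387 ≈ 2.146083

2.1461


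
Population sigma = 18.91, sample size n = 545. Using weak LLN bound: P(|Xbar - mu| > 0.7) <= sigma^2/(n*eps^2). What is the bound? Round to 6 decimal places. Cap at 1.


bound = min(1, sigma^2/(n*eps^2))
sigma^2 = 18.91^2 = 357.5881
n*eps^2 = 545 * 0.7^2 = 545 * 0.49 = 267.05
sigma^2/(n*eps^2) = 357.5881 / 267.05 ≈ 1.33903052
this exceeds 1, so the bound is capped at 1

1.000000


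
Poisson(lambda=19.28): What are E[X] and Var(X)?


E[X] = Var(X) = lambda = 19.28

19.28, 19.28


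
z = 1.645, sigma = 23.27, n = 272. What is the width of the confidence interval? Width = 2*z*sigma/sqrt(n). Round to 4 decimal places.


width = 2*z*sigma/sqrt(n)
2*z*sigma = 2 * 1.645 * 23.27 = 76.5583
sqrt(272) ≈ 16.492423
width = 76.5583 / 16.492423 ≈ 4.642029

4.6420


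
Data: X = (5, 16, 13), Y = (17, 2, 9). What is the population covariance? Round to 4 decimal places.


Cov = (1/n)*sum((xi-xbar)(yi-ybar))
n = 3, xbar = 34/3 ≈ 11.333333, ybar = 28/3 ≈ 9.333333
sum((xi-xbar)(yi-ybar)) = -250/3 ≈ -83.333333
Cov = -83.333333 / 3 = -250/9 ≈ -27.777778

-27.7778


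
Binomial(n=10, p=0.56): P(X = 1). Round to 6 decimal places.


P = C(n,k) * p^k * (1-p)^(n-k)
C(10,1) = 10
p^k = 0.56^1 = 0.56
(1-p)^(n-k) = 0.44^9 ≈ 0.0006181218
P = 10 * 0.56 * 0.0006181218 ≈ 0.003461

0.003461


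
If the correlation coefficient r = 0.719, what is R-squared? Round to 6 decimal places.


R^2 = r^2 = (0.719)^2 = 0.516961

0.516961


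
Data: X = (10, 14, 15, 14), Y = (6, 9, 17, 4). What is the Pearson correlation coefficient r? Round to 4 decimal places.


r = sum((xi-xbar)(yi-ybar)) / sqrt(sum((xi-xbar)^2) * sum((yi-ybar)^2))
n = 4, xbar = 53/4 = 13.25, ybar = 36/4 = 9
Sxy = sum((xi-xbar)(yi-ybar)) = 20
Sxx = sum((xi-xbar)^2) = 14.75
Syy = sum((yi-ybar)^2) = 98
sqrt(Sxx*Syy) ≈ 38.019732
r = Sxy / sqrt(Sxx*Syy) = 20 / 38.019732 ≈ 0.526043

0.5260


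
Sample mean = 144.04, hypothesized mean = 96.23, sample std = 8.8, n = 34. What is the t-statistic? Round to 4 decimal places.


t = (xbar - mu0) / (s/sqrt(n))
xbar - mu0 = 144.04 - 96.23 = 47.81
sqrt(34) ≈ 5.83095189
s/sqrt(n) = 8.8 / 5.83095189 ≈ 1.50918755
t = 47.81 / 1.50918755 ≈ 31.679297

31.6793


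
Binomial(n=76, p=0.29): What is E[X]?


E[X] = n*p = 76 * 0.29 = 22.04

22.04


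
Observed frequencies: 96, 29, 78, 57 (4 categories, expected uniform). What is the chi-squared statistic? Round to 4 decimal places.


chi2 = sum((O-E)^2/E), E = total/4
total = 260, E = 260/4 = 65
(96 - 65)^2 / 65 = 961 / 65 = 961/65 ≈ 14.784615
(29 - 65)^2 / 65 = 1296 / 65 = 1296/65 ≈ 19.938462
(78 - 65)^2 / 65 = 169 / 65 = 2.6
(57 - 65)^2 / 65 = 64 / 65 = 64/65 ≈ 0.984615
chi2 = 498/13 ≈ 38.307692

38.3077


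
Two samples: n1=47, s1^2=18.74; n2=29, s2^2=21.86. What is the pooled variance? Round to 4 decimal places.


sp^2 = ((n1-1)*s1^2 + (n2-1)*s2^2)/(n1+n2-2)
(n1-1)*s1^2 = 46 * 18.74 = 862.04
(n2-1)*s2^2 = 28 * 21.86 = 612.08
numerator = 862.04 + 612.08 = 1474.12
n1+n2-2 = 74
sp^2 = 1474.12 / 74 = 36853/1850 ≈ 19.920541

19.9205


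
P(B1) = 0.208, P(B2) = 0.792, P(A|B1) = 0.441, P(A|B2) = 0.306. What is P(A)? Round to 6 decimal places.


P(A) = P(A|B1)*P(B1) + P(A|B2)*P(B2)
P(A|B1)*P(B1) = 0.441 * 0.208 = 0.091728
P(A|B2)*P(B2) = 0.306 * 0.792 = 0.242352
P(A) = 0.091728 + 0.242352 = 0.33408

0.334080


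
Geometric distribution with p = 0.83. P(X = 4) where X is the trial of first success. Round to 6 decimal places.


P = (1-p)^(k-1) * p
(1-p)^(k-1) = 0.17^3 = 0.004913
P = 0.004913 * 0.83 = 0.00407779

0.004078


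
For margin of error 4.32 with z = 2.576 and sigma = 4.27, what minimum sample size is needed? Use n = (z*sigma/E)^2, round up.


z*sigma/E = 2.576 * 4.27 / 4.32 ≈ 2.546185
(z*sigma/E)^2 ≈ 6.483059
round up: n = 7

7


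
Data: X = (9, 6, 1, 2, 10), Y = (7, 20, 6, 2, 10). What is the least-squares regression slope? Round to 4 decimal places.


b = sum((xi-xbar)(yi-ybar)) / sum((xi-xbar)^2)
n = 5, xbar = 28/5 = 5.6, ybar = 45/5 = 9
Sxy = sum((xi-xbar)(yi-ybar)) = 41
Sxx = sum((xi-xbar)^2) = 65.2
b = Sxy / Sxx = 205/326 ≈ 0.628834

0.6288


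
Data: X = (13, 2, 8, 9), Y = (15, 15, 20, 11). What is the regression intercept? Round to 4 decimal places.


a = ybar - b*xbar, where b = sum((xi-xbar)(yi-ybar)) / sum((xi-xbar)^2)
n = 4, xbar = 32/4 = 8, ybar = 61/4 = 15.25
Sxy = sum((xi-xbar)(yi-ybar)) = -4
Sxx = sum((xi-xbar)^2) = 62
b = Sxy / Sxx = -2/31 ≈ -0.064516
a = 15.25 - (-0.064516) * 8 = 1955/124 ≈ 15.766129

15.7661


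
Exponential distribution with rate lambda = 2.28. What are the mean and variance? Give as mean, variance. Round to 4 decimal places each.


mean = 1/lam, var = 1/lam^2
mean = 1 / 2.28 = 25/57 ≈ 0.438596
lam^2 = 2.28^2 = 5.1984
var = 1 / 5.1984 = 625/3249 ≈ 0.192367

0.4386, 0.1924


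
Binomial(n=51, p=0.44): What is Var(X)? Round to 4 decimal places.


Var = n*p*(1-p) = 51 * 0.44 * 0.56 = 12.5664

12.5664


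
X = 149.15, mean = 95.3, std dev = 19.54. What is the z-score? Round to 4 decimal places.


z = (X - mu) / sigma
X - mu = 149.15 - 95.3 = 53.85
z = 53.85 / 19.54 = 5385/1954 ≈ 2.755885

2.7559


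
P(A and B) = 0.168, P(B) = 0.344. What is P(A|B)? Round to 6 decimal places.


P(A|B) = P(A and B) / P(B) = 0.168 / 0.344 = 21/43 ≈ 0.48837209

0.488372


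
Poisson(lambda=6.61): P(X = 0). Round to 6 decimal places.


P = e^(-lam) * lam^k / k!
e^(-6.61) ≈ 0.001346832
lam^k = 6.61^0 = 1
k! = 0! = 1
P = 0.001346832 * 1 / 1 ≈ 0.001347

0.001347


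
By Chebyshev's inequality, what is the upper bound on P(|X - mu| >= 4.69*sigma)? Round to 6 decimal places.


P <= 1/k^2
k^2 = 4.69^2 = 21.9961
1/k^2 = 1 / 21.9961 ≈ 0.04546260

0.045463


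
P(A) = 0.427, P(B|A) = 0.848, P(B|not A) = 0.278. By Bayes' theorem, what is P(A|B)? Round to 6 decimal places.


P(A|B) = P(B|A)*P(A) / P(B), P(B) = P(B|A)*P(A) + P(B|not A)*P(not A)
P(B|A)*P(A) = 0.848 * 0.427 = 0.362096
P(B|not A)*P(not A) = 0.278 * 0.573 = 0.159294
P(B) = 0.362096 + 0.159294 = 0.52139
P(A|B) = 0.362096 / 0.52139 ≈ 0.69448206

0.694482


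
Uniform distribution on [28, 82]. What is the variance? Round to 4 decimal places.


Var = (b-a)^2 / 12
(b-a)^2 = (82 - 28)^2 = 2916
Var = 2916/12 = 243

243.0000


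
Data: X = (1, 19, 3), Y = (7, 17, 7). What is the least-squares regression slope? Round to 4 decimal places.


b = sum((xi-xbar)(yi-ybar)) / sum((xi-xbar)^2)
n = 3, xbar = 23/3 ≈ 7.666667, ybar = 31/3 ≈ 10.333333
Sxy = sum((xi-xbar)(yi-ybar)) = 340/3 ≈ 113.333333
Sxx = sum((xi-xbar)^2) = 584/3 ≈ 194.666667
b = Sxy / Sxx = 85/146 ≈ 0.582192

0.5822


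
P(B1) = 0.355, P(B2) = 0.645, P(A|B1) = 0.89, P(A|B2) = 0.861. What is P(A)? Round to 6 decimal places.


P(A) = P(A|B1)*P(B1) + P(A|B2)*P(B2)
P(A|B1)*P(B1) = 0.89 * 0.355 = 0.31595
P(A|B2)*P(B2) = 0.861 * 0.645 = 0.555345
P(A) = 0.31595 + 0.555345 = 0.871295

0.871295


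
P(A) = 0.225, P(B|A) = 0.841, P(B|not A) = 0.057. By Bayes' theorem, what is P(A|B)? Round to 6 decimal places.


P(A|B) = P(B|A)*P(A) / P(B), P(B) = P(B|A)*P(A) + P(B|not A)*P(not A)
P(B|A)*P(A) = 0.841 * 0.225 = 0.189225
P(B|not A)*P(not A) = 0.057 * 0.775 = 0.044175
P(B) = 0.189225 + 0.044175 = 0.2334
P(A|B) = 0.189225 / 0.2334 = 2523/3112 ≈ 0.81073265

0.810733


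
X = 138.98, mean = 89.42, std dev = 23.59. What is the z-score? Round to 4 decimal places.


z = (X - mu) / sigma
X - mu = 138.98 - 89.42 = 49.56
z = 49.56 / 23.59 = 708/337 ≈ 2.100890

2.1009


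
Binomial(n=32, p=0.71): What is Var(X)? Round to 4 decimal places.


Var = n*p*(1-p) = 32 * 0.71 * 0.29 = 6.5888

6.5888


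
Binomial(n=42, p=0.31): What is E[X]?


E[X] = n*p = 42 * 0.31 = 13.02

13.02


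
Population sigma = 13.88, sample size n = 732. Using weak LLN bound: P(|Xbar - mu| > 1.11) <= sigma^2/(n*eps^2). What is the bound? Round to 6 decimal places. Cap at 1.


bound = min(1, sigma^2/(n*eps^2))
sigma^2 = 13.88^2 = 192.6544
n*eps^2 = 732 * 1.11^2 = 732 * 1.2321 = 901.8972
sigma^2/(n*eps^2) = 192.6544 / 901.8972 ≈ 0.21361015

0.213610


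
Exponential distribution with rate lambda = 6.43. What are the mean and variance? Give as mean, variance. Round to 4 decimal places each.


mean = 1/lam, var = 1/lam^2
mean = 1 / 6.43 = 100/643 ≈ 0.155521
lam^2 = 6.43^2 = 41.3449
var = 1 / 41.3449 ≈ 0.024187

0.1555, 0.0242


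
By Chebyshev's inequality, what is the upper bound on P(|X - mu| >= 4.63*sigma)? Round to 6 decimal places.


P <= 1/k^2
k^2 = 4.63^2 = 21.4369
1/k^2 = 1 / 21.4369 ≈ 0.04664854

0.046649


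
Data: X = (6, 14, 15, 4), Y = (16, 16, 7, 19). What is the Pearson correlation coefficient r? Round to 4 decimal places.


r = sum((xi-xbar)(yi-ybar)) / sqrt(sum((xi-xbar)^2) * sum((yi-ybar)^2))
n = 4, xbar = 39/4 = 9.75, ybar = 58/4 = 14.5
Sxy = sum((xi-xbar)(yi-ybar)) = -64.5
Sxx = sum((xi-xbar)^2) = 92.75
Syy = sum((yi-ybar)^2) = 81
sqrt(Sxx*Syy) ≈ 86.676121
r = Sxy / sqrt(Sxx*Syy) = -64.5 / 86.676121 ≈ -0.744150

-0.7441


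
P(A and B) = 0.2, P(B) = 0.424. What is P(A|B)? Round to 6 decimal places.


P(A|B) = P(A and B) / P(B) = 0.2 / 0.424 = 25/53 ≈ 0.47169811

0.471698


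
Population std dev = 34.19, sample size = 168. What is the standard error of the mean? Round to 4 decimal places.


SE = sigma / sqrt(n)
sqrt(168) ≈ 12.961481
SE = 34.19 / 12.961481 ≈ 2.637816

2.6378


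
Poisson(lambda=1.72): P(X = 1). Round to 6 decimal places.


P = e^(-lam) * lam^k / k!
e^(-1.72) ≈ 0.1790661
lam^k = 1.72^1 = 1.72
k! = 1! = 1
P = 0.1790661 * 1.72 / 1 ≈ 0.307994

0.307994


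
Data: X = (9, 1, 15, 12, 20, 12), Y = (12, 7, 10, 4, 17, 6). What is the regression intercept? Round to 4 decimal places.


a = ybar - b*xbar, where b = sum((xi-xbar)(yi-ybar)) / sum((xi-xbar)^2)
n = 6, xbar = 69/6 = 11.5, ybar = 56/6 = 28/3 ≈ 9.333333
Sxy = sum((xi-xbar)(yi-ybar)) = 81
Sxx = sum((xi-xbar)^2) = 201.5
b = Sxy / Sxx = 162/403 ≈ 0.401985
a = 9.333333 - 0.401985 * 11.5 = 5695/1209 ≈ 4.710505

4.7105


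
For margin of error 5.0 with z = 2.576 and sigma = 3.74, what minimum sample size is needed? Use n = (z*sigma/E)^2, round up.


z*sigma/E = 2.576 * 3.74 / 5.0 = 1.926848
(z*sigma/E)^2 ≈ 3.712743
round up: n = 4

4


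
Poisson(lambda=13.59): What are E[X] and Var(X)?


E[X] = Var(X) = lambda = 13.59

13.59, 13.59


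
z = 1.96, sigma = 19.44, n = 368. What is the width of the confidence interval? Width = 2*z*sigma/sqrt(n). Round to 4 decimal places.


width = 2*z*sigma/sqrt(n)
2*z*sigma = 2 * 1.96 * 19.44 = 76.2048
sqrt(368) ≈ 19.183326
width = 76.2048 / 19.183326 ≈ 3.972450

3.9724


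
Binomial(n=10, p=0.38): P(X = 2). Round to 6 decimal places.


P = C(n,k) * p^k * (1-p)^(n-k)
C(10,2) = 45
p^k = 0.38^2 = 0.1444
(1-p)^(n-k) = 0.62^8 ≈ 0.02183401
P = 45 * 0.1444 * 0.02183401 ≈ 0.141877

0.141877


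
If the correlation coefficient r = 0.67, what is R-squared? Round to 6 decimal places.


R^2 = r^2 = (0.67)^2 = 0.4489

0.448900


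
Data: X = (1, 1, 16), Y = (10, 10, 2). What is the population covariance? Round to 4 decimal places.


Cov = (1/n)*sum((xi-xbar)(yi-ybar))
n = 3, xbar = 18/3 = 6, ybar = 22/3 ≈ 7.333333
sum((xi-xbar)(yi-ybar)) = -80
Cov = -80 / 3 = -80/3 ≈ -26.666667

-26.6667


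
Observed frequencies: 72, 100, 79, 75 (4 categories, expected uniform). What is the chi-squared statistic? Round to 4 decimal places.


chi2 = sum((O-E)^2/E), E = total/4
total = 326, E = 326/4 = 81.5
(72 - 81.5)^2 / 81.5 = 90.25 / 81.5 = 361/326 ≈ 1.107362
(100 - 81.5)^2 / 81.5 = 342.25 / 81.5 = 1369/326 ≈ 4.199387
(79 - 81.5)^2 / 81.5 = 6.25 / 81.5 = 25/326 ≈ 0.076687
(75 - 81.5)^2 / 81.5 = 42.25 / 81.5 = 169/326 ≈ 0.518405
chi2 = 962/163 ≈ 5.901840

5.9018


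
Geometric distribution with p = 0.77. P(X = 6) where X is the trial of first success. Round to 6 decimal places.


P = (1-p)^(k-1) * p
(1-p)^(k-1) = 0.23^5 = 0.0006436343
P = 0.0006436343 * 0.77 ≈ 0.0004955984

0.000496


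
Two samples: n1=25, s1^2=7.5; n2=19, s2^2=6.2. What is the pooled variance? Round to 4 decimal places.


sp^2 = ((n1-1)*s1^2 + (n2-1)*s2^2)/(n1+n2-2)
(n1-1)*s1^2 = 24 * 7.5 = 180
(n2-1)*s2^2 = 18 * 6.2 = 111.6
numerator = 180 + 111.6 = 291.6
n1+n2-2 = 42
sp^2 = 291.6 / 42 = 243/35 ≈ 6.942857

6.9429


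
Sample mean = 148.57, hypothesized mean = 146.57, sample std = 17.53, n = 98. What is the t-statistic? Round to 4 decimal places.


t = (xbar - mu0) / (s/sqrt(n))
xbar - mu0 = 148.57 - 146.57 = 2
sqrt(98) ≈ 9.89949494
s/sqrt(n) = 17.53 / 9.89949494 ≈ 1.77079741
t = 2 / 1.77079741 ≈ 1.129435

1.1294


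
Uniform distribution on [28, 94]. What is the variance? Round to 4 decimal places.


Var = (b-a)^2 / 12
(b-a)^2 = (94 - 28)^2 = 4356
Var = 4356/12 = 363

363.0000


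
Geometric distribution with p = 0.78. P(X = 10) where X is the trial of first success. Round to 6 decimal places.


P = (1-p)^(k-1) * p
(1-p)^(k-1) = 0.22^9 ≈ 0.000001207269
P = 0.000001207269 * 0.78 ≈ 0.0000009416700

0.000001


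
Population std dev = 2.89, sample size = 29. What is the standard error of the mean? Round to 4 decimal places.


SE = sigma / sqrt(n)
sqrt(29) ≈ 5.385165
SE = 2.89 / 5.385165 ≈ 0.536660

0.5367


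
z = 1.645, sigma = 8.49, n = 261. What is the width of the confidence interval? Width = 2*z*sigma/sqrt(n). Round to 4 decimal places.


width = 2*z*sigma/sqrt(n)
2*z*sigma = 2 * 1.645 * 8.49 = 27.9321
sqrt(261) ≈ 16.155494
width = 27.9321 / 16.155494 ≈ 1.728954

1.7290


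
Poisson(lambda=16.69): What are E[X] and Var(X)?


E[X] = Var(X) = lambda = 16.69

16.69, 16.69


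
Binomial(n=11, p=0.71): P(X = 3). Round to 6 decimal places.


P = C(n,k) * p^k * (1-p)^(n-k)
C(11,3) = 165
p^k = 0.71^3 = 0.357911
(1-p)^(n-k) = 0.29^8 ≈ 0.00005002464
P = 165 * 0.357911 * 0.00005002464 ≈ 0.002954

0.002954


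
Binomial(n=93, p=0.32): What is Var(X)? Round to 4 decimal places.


Var = n*p*(1-p) = 93 * 0.32 * 0.68 = 20.2368

20.2368


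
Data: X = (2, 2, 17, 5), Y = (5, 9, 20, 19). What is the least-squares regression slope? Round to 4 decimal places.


b = sum((xi-xbar)(yi-ybar)) / sum((xi-xbar)^2)
n = 4, xbar = 26/4 = 6.5, ybar = 53/4 = 13.25
Sxy = sum((xi-xbar)(yi-ybar)) = 118.5
Sxx = sum((xi-xbar)^2) = 153
b = Sxy / Sxx = 79/102 ≈ 0.774510

0.7745


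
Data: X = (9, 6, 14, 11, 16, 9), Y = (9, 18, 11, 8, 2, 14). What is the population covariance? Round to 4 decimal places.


Cov = (1/n)*sum((xi-xbar)(yi-ybar))
n = 6, xbar = 65/6 ≈ 10.833333, ybar = 62/6 = 31/3 ≈ 10.333333
sum((xi-xbar)(yi-ybar)) = -248/3 ≈ -82.666667
Cov = -82.666667 / 6 = -124/9 ≈ -13.777778

-13.7778


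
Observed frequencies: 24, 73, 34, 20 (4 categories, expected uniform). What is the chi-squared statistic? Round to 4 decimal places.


chi2 = sum((O-E)^2/E), E = total/4
total = 151, E = 151/4 = 37.75
(24 - 37.75)^2 / 37.75 = 189.0625 / 37.75 = 3025/604 ≈ 5.008278
(73 - 37.75)^2 / 37.75 = 1242.5625 / 37.75 = 19881/604 ≈ 32.915563
(34 - 37.75)^2 / 37.75 = 14.0625 / 37.75 = 225/604 ≈ 0.372517
(20 - 37.75)^2 / 37.75 = 315.0625 / 37.75 = 5041/604 ≈ 8.346026
chi2 = 7043/151 ≈ 46.642384

46.6424


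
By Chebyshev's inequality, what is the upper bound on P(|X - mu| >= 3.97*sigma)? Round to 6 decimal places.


P <= 1/k^2
k^2 = 3.97^2 = 15.7609
1/k^2 = 1 / 15.7609 ≈ 0.06344815

0.063448


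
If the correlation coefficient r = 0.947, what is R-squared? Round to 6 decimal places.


R^2 = r^2 = (0.947)^2 = 0.896809

0.896809


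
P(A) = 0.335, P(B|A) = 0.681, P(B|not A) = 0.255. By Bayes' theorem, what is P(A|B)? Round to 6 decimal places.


P(A|B) = P(B|A)*P(A) / P(B), P(B) = P(B|A)*P(A) + P(B|not A)*P(not A)
P(B|A)*P(A) = 0.681 * 0.335 = 0.228135
P(B|not A)*P(not A) = 0.255 * 0.665 = 0.169575
P(B) = 0.228135 + 0.169575 = 0.39771
P(A|B) = 0.228135 / 0.39771 ≈ 0.57362148

0.573621


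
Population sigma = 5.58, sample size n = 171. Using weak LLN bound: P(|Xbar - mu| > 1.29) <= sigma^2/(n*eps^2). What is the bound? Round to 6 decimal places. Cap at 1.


bound = min(1, sigma^2/(n*eps^2))
sigma^2 = 5.58^2 = 31.1364
n*eps^2 = 171 * 1.29^2 = 171 * 1.6641 = 284.5611
sigma^2/(n*eps^2) = 31.1364 / 284.5611 ≈ 0.10941903

0.109419


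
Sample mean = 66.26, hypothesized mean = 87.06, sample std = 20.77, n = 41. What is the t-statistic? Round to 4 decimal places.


t = (xbar - mu0) / (s/sqrt(n))
xbar - mu0 = 66.26 - 87.06 = -20.8
sqrt(41) ≈ 6.40312424
s/sqrt(n) = 20.77 / 6.40312424 ≈ 3.24372903
t = -20.8 / 3.24372903 ≈ -6.412373

-6.4124


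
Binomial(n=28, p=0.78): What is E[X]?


E[X] = n*p = 28 * 0.78 = 21.84

21.84


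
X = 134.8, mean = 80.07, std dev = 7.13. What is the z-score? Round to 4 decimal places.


z = (X - mu) / sigma
X - mu = 134.8 - 80.07 = 54.73
z = 54.73 / 7.13 = 5473/713 ≈ 7.676017

7.6760


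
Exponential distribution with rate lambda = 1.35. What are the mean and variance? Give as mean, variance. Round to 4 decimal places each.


mean = 1/lam, var = 1/lam^2
mean = 1 / 1.35 = 20/27 ≈ 0.740741
lam^2 = 1.35^2 = 1.8225
var = 1 / 1.8225 = 400/729 ≈ 0.548697

0.7407, 0.5487


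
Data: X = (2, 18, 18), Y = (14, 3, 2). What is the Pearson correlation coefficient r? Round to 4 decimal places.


r = sum((xi-xbar)(yi-ybar)) / sqrt(sum((xi-xbar)^2) * sum((yi-ybar)^2))
n = 3, xbar = 38/3 ≈ 12.666667, ybar = 19/3 ≈ 6.333333
Sxy = sum((xi-xbar)(yi-ybar)) = -368/3 ≈ -122.666667
Sxx = sum((xi-xbar)^2) = 512/3 ≈ 170.666667
Syy = sum((yi-ybar)^2) = 266/3 ≈ 88.666667
sqrt(Sxx*Syy) ≈ 123.014001
r = Sxy / sqrt(Sxx*Syy) = -122.666667 / 123.014001 ≈ -0.997176

-0.9972


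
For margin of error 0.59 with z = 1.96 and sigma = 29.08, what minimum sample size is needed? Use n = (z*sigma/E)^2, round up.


z*sigma/E = 1.96 * 29.08 / 0.59 = 142492/1475 ≈ 96.604746
(z*sigma/E)^2 ≈ 9332.476904
round up: n = 9333

9333


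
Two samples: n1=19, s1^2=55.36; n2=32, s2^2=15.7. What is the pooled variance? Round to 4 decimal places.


sp^2 = ((n1-1)*s1^2 + (n2-1)*s2^2)/(n1+n2-2)
(n1-1)*s1^2 = 18 * 55.36 = 996.48
(n2-1)*s2^2 = 31 * 15.7 = 486.7
numerator = 996.48 + 486.7 = 1483.18
n1+n2-2 = 49
sp^2 = 1483.18 / 49 = 74159/2450 ≈ 30.268980

30.2690


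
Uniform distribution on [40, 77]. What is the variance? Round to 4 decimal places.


Var = (b-a)^2 / 12
(b-a)^2 = (77 - 40)^2 = 1369
Var = 1369/12 ≈ 114.083333

114.0833


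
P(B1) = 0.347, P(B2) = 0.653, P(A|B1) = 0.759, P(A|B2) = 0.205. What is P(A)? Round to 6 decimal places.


P(A) = P(A|B1)*P(B1) + P(A|B2)*P(B2)
P(A|B1)*P(B1) = 0.759 * 0.347 = 0.263373
P(A|B2)*P(B2) = 0.205 * 0.653 = 0.133865
P(A) = 0.263373 + 0.133865 = 0.397238

0.397238


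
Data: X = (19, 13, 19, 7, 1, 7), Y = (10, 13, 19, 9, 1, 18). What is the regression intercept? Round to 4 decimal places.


a = ybar - b*xbar, where b = sum((xi-xbar)(yi-ybar)) / sum((xi-xbar)^2)
n = 6, xbar = 66/6 = 11, ybar = 70/6 = 35/3 ≈ 11.666667
Sxy = sum((xi-xbar)(yi-ybar)) = 140
Sxx = sum((xi-xbar)^2) = 264
b = Sxy / Sxx = 35/66 ≈ 0.530303
a = 11.666667 - 0.530303 * 11 = 35/6 ≈ 5.833333

5.8333


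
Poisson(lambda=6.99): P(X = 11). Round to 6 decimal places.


P = e^(-lam) * lam^k / k!
e^(-6.99) ≈ 0.0009210465
lam^k = 6.99^11 ≈ 1946475461.968599
k! = 11! = 39916800
P = 0.0009210465 * 1946475461.968599 / 39916800 ≈ 0.044913

0.044913


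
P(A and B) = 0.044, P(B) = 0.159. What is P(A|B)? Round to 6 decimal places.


P(A|B) = P(A and B) / P(B) = 0.044 / 0.159 = 44/159 ≈ 0.27672956

0.276730


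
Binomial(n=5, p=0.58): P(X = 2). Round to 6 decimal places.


P = C(n,k) * p^k * (1-p)^(n-k)
C(5,2) = 10
p^k = 0.58^2 = 0.3364
(1-p)^(n-k) = 0.42^3 = 0.074088
P = 10 * 0.3364 * 0.074088 ≈ 0.249232

0.249232


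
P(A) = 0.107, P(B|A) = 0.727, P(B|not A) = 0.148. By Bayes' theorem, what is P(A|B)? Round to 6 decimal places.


P(A|B) = P(B|A)*P(A) / P(B), P(B) = P(B|A)*P(A) + P(B|not A)*P(not A)
P(B|A)*P(A) = 0.727 * 0.107 = 0.077789
P(B|not A)*P(not A) = 0.148 * 0.893 = 0.132164
P(B) = 0.077789 + 0.132164 = 0.209953
P(A|B) = 0.077789 / 0.209953 ≈ 0.37050673

0.370507


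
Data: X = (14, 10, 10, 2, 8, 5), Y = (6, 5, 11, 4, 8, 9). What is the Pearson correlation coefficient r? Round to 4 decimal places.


r = sum((xi-xbar)(yi-ybar)) / sqrt(sum((xi-xbar)^2) * sum((yi-ybar)^2))
n = 6, xbar = 49/6 ≈ 8.166667, ybar = 43/6 ≈ 7.166667
Sxy = sum((xi-xbar)(yi-ybar)) = 59/6 ≈ 9.833333
Sxx = sum((xi-xbar)^2) = 533/6 ≈ 88.833333
Syy = sum((yi-ybar)^2) = 209/6 ≈ 34.833333
sqrt(Sxx*Syy) ≈ 55.626982
r = Sxy / sqrt(Sxx*Syy) = 9.833333 / 55.626982 ≈ 0.176773

0.1768


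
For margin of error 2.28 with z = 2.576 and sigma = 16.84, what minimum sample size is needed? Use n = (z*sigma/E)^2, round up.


z*sigma/E = 2.576 * 16.84 / 2.28 = 135562/7125 ≈ 19.026246
(z*sigma/E)^2 ≈ 361.998022
round up: n = 362

362


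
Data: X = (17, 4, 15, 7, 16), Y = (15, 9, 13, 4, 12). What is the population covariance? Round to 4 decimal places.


Cov = (1/n)*sum((xi-xbar)(yi-ybar))
n = 5, xbar = 59/5 = 11.8, ybar = 53/5 = 10.6
sum((xi-xbar)(yi-ybar)) = 80.6
Cov = 80.6 / 5 = 16.12

16.1200


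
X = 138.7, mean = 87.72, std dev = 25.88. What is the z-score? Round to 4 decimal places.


z = (X - mu) / sigma
X - mu = 138.7 - 87.72 = 50.98
z = 50.98 / 25.88 = 2549/1294 ≈ 1.969861

1.9699


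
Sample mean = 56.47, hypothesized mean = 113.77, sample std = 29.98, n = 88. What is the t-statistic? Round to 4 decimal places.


t = (xbar - mu0) / (s/sqrt(n))
xbar - mu0 = 56.47 - 113.77 = -57.3
sqrt(88) ≈ 9.38083152
s/sqrt(n) = 29.98 / 9.38083152 ≈ 3.19587874
t = -57.3 / 3.19587874 ≈ -17.929341

-17.9293


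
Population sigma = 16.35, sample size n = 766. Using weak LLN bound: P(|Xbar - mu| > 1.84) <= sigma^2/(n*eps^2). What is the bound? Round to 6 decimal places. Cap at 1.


bound = min(1, sigma^2/(n*eps^2))
sigma^2 = 16.35^2 = 267.3225
n*eps^2 = 766 * 1.84^2 = 766 * 3.3856 = 2593.3696
sigma^2/(n*eps^2) = 267.3225 / 2593.3696 ≈ 0.10307921

0.103079


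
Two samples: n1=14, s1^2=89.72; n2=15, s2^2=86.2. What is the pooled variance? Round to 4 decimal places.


sp^2 = ((n1-1)*s1^2 + (n2-1)*s2^2)/(n1+n2-2)
(n1-1)*s1^2 = 13 * 89.72 = 1166.36
(n2-1)*s2^2 = 14 * 86.2 = 1206.8
numerator = 1166.36 + 1206.8 = 2373.16
n1+n2-2 = 27
sp^2 = 2373.16 / 27 = 59329/675 ≈ 87.894815

87.8948


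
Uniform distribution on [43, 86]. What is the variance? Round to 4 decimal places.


Var = (b-a)^2 / 12
(b-a)^2 = (86 - 43)^2 = 1849
Var = 1849/12 ≈ 154.083333

154.0833


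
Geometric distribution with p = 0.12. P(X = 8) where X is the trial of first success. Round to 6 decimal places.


P = (1-p)^(k-1) * p
(1-p)^(k-1) = 0.88^7 ≈ 0.4086756
P = 0.4086756 * 0.12 ≈ 0.04904107

0.049041


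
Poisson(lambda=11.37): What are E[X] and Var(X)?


E[X] = Var(X) = lambda = 11.37

11.37, 11.37


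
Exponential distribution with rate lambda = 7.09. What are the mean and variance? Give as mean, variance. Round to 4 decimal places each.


mean = 1/lam, var = 1/lam^2
mean = 1 / 7.09 = 100/709 ≈ 0.141044
lam^2 = 7.09^2 = 50.2681
var = 1 / 50.2681 ≈ 0.019893

0.1410, 0.0199


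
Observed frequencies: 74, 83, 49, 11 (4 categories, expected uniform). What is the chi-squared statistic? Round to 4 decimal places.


chi2 = sum((O-E)^2/E), E = total/4
total = 217, E = 217/4 = 54.25
(74 - 54.25)^2 / 54.25 = 390.0625 / 54.25 = 6241/868 ≈ 7.190092
(83 - 54.25)^2 / 54.25 = 826.5625 / 54.25 = 13225/868 ≈ 15.236175
(49 - 54.25)^2 / 54.25 = 27.5625 / 54.25 = 63/124 ≈ 0.508065
(11 - 54.25)^2 / 54.25 = 1870.5625 / 54.25 = 29929/868 ≈ 34.480415
chi2 = 12459/217 ≈ 57.414747

57.4147


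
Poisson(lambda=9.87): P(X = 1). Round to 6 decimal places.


P = e^(-lam) * lam^k / k!
e^(-9.87) ≈ 0.00005170273
lam^k = 9.87^1 = 9.87
k! = 1! = 1
P = 0.00005170273 * 9.87 / 1 ≈ 0.000510

0.000510


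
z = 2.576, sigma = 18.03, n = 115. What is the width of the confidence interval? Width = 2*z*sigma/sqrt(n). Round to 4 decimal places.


width = 2*z*sigma/sqrt(n)
2*z*sigma = 2 * 2.576 * 18.03 = 92.89056
sqrt(115) ≈ 10.723805
width = 92.89056 / 10.723805 ≈ 8.662089

8.6621


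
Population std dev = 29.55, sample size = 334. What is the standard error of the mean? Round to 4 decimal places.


SE = sigma / sqrt(n)
sqrt(334) ≈ 18.275667
SE = 29.55 / 18.275667 ≈ 1.616904

1.6169


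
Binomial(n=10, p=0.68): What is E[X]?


E[X] = n*p = 10 * 0.68 = 6.8

6.8


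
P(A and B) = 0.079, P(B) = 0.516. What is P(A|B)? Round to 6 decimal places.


P(A|B) = P(A and B) / P(B) = 0.079 / 0.516 = 79/516 ≈ 0.15310078

0.153101


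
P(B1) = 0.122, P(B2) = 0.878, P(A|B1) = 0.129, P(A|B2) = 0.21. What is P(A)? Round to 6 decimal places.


P(A) = P(A|B1)*P(B1) + P(A|B2)*P(B2)
P(A|B1)*P(B1) = 0.129 * 0.122 = 0.015738
P(A|B2)*P(B2) = 0.21 * 0.878 = 0.18438
P(A) = 0.015738 + 0.18438 = 0.200118

0.200118


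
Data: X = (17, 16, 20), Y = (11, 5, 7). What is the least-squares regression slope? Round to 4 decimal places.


b = sum((xi-xbar)(yi-ybar)) / sum((xi-xbar)^2)
n = 3, xbar = 53/3 ≈ 17.666667, ybar = 23/3 ≈ 7.666667
Sxy = sum((xi-xbar)(yi-ybar)) = 2/3 ≈ 0.666667
Sxx = sum((xi-xbar)^2) = 26/3 ≈ 8.666667
b = Sxy / Sxx = 1/13 ≈ 0.076923

0.0769


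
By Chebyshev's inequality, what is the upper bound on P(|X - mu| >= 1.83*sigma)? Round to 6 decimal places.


P <= 1/k^2
k^2 = 1.83^2 = 3.3489
1/k^2 = 1 / 3.3489 ≈ 0.29860551

0.298606


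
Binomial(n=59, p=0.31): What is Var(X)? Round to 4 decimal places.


Var = n*p*(1-p) = 59 * 0.31 * 0.69 = 12.6201

12.6201


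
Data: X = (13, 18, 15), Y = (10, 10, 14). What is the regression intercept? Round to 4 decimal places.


a = ybar - b*xbar, where b = sum((xi-xbar)(yi-ybar)) / sum((xi-xbar)^2)
n = 3, xbar = 46/3 ≈ 15.333333, ybar = 34/3 ≈ 11.333333
Sxy = sum((xi-xbar)(yi-ybar)) = -4/3 ≈ -1.333333
Sxx = sum((xi-xbar)^2) = 38/3 ≈ 12.666667
b = Sxy / Sxx = -2/19 ≈ -0.105263
a = 11.333333 - (-0.105263) * 15.333333 = 246/19 ≈ 12.947368

12.9474


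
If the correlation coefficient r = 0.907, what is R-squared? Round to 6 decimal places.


R^2 = r^2 = (0.907)^2 = 0.822649

0.822649


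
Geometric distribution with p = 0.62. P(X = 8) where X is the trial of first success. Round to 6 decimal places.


P = (1-p)^(k-1) * p
(1-p)^(k-1) = 0.38^7 ≈ 0.001144156
P = 0.001144156 * 0.62 ≈ 0.0007093766

0.000709


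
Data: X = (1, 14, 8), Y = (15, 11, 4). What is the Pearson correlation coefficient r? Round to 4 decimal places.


r = sum((xi-xbar)(yi-ybar)) / sqrt(sum((xi-xbar)^2) * sum((yi-ybar)^2))
n = 3, xbar = 23/3 ≈ 7.666667, ybar = 30/3 = 10
Sxy = sum((xi-xbar)(yi-ybar)) = -29
Sxx = sum((xi-xbar)^2) = 254/3 ≈ 84.666667
Syy = sum((yi-ybar)^2) = 62
sqrt(Sxx*Syy) ≈ 72.452283
r = Sxy / sqrt(Sxx*Syy) = -29 / 72.452283 ≈ -0.400263

-0.4003


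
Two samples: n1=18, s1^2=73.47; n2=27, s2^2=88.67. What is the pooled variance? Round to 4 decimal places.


sp^2 = ((n1-1)*s1^2 + (n2-1)*s2^2)/(n1+n2-2)
(n1-1)*s1^2 = 17 * 73.47 = 1248.99
(n2-1)*s2^2 = 26 * 88.67 = 2305.42
numerator = 1248.99 + 2305.42 = 3554.41
n1+n2-2 = 43
sp^2 = 3554.41 / 43 = 355441/4300 ≈ 82.660698

82.6607


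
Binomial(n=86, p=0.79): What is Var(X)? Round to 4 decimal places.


Var = n*p*(1-p) = 86 * 0.79 * 0.21 = 14.2674

14.2674


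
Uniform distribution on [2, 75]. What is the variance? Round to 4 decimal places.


Var = (b-a)^2 / 12
(b-a)^2 = (75 - 2)^2 = 5329
Var = 5329/12 ≈ 444.083333

444.0833
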